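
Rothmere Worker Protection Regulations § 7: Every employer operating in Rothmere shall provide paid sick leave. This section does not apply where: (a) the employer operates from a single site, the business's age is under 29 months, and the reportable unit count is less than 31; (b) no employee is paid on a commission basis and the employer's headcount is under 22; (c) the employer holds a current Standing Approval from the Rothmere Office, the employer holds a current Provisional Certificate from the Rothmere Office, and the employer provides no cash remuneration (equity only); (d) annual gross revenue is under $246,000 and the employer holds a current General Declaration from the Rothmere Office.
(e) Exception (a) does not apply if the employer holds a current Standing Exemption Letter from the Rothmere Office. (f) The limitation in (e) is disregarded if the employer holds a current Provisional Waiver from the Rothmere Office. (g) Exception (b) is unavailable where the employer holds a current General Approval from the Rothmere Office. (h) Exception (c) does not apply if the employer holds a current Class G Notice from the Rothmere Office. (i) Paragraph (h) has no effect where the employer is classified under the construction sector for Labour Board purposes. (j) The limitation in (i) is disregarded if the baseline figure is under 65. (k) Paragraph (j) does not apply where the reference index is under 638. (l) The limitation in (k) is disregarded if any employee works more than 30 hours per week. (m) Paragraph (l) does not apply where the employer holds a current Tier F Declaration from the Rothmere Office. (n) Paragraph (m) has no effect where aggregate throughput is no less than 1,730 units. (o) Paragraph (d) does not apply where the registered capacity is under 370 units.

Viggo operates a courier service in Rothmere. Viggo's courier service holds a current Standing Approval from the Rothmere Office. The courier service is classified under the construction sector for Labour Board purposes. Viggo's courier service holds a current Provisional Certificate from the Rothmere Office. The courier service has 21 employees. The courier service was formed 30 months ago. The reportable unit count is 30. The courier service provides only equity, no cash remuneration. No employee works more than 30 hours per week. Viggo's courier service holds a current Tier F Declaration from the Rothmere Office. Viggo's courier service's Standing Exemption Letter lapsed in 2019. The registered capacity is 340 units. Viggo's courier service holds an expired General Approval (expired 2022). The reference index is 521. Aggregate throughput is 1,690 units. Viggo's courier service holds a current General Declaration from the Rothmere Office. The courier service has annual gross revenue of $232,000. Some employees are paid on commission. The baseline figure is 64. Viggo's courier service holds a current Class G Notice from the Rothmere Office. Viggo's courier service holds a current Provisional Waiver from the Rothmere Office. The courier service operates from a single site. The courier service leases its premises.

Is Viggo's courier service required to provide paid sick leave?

No — exception (c) applies; Viggo's courier service is not required to provide paid sick leave.

Exception (a) requires that the business's age is under 29 months; but the business's age is 30 months, not under 29 months, so (a) is unavailable.
Exception (b) requires that no employee is paid on a commission basis; but some employees are paid on commission, so (b) is unavailable.
Exception (c): a current Standing Approval is held; a current Provisional Certificate is held; remuneration is equity-only — every condition holds. As to paragraphs (h)–(n): (h) is triggered (a current Class G Notice is held), but is itself disapplied by (i): (i) is triggered — the courier service is classified under the construction sector. (j) would limit (i) — the baseline figure is 64, under the 65 limit — but (k) sets (j) aside: (k) applies — the reference index is 521, under the 638 limit. (l), which would lift (k), is not engaged — no employee exceeds 30 hours/week. (c) remains available.
All of (d)'s requirements are met (annual gross revenue is $232,000, under the $246,000 limit; a current General Declaration is held). Turning to paragraph (o): (o) applies — the registered capacity is 340 units, under the 370 units limit. So (d) is unavailable.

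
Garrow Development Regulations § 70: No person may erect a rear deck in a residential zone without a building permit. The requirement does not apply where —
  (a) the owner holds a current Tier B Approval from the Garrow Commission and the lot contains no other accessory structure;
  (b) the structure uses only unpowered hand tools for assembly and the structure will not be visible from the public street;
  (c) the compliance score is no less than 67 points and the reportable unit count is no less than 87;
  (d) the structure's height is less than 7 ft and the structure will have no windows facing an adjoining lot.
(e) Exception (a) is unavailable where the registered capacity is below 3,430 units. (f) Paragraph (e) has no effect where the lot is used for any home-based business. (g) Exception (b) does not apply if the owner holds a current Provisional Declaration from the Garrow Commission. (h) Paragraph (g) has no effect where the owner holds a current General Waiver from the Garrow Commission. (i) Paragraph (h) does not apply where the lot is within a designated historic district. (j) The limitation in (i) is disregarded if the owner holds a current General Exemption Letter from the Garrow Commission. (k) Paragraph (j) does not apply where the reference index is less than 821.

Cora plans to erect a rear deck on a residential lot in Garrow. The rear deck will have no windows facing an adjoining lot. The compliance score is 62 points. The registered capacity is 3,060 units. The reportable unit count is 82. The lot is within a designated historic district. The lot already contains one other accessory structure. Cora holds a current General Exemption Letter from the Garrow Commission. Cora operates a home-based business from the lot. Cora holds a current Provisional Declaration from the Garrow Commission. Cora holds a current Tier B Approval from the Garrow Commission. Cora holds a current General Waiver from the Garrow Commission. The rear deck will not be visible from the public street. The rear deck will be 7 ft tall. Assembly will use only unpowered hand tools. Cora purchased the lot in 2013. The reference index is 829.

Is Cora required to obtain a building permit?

Exception (a) does not apply: the lot already has another accessory structure.
All of (b)'s requirements are met (assembly uses only hand tools; the structure will not be visible from the street). Applying paragraphs (g)–(k): (g) would limit (b) — a current Provisional Declaration is held — but (h) sets (g) aside: (h) operates against (g): a current General Waiver is held. (i) would limit (h) — the lot is in a historic district — but (j) sets (i) aside: (j) operates against (i): a current General Exemption Letter is held. (k) does not operate here (the reference index is 829, not less than 821), so (j) stands. (b) remains available.
Exception (c) does not apply: the compliance score is 62 points, short of 67 points.
Exception (d) requires that the structure's height is less than 7 ft; but the structure's height is 7 ft, not less than 7 ft, so (d) is unavailable.

No — exception (b) applies; Cora does not need a building permit.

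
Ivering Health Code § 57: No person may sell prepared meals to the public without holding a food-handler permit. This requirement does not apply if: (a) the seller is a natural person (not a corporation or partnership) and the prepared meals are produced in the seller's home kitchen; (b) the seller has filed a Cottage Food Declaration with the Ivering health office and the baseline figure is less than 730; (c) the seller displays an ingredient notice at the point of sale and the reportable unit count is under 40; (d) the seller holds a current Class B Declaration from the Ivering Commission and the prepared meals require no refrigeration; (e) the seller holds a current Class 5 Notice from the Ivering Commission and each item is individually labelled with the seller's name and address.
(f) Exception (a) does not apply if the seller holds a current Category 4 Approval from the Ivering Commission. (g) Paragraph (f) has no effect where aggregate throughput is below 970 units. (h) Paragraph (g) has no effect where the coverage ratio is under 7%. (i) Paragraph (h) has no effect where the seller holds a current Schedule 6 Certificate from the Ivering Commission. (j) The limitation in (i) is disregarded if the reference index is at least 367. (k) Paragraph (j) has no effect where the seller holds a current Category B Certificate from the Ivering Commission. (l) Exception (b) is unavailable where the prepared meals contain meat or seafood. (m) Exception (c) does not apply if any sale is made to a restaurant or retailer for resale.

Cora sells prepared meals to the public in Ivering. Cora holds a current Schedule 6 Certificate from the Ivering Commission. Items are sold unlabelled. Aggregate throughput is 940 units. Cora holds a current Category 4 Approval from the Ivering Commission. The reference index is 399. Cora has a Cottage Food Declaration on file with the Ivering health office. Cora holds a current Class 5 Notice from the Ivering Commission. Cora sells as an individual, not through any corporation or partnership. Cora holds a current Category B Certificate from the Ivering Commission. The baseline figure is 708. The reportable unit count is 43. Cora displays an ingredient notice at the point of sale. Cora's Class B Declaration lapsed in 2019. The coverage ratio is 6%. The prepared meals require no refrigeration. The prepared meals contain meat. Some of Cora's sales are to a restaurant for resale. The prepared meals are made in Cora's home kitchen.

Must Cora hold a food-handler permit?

No — exception (a) applies; Cora is not required to hold a food-handler permit.

Exception (a)'s conditions are all satisfied: the seller is a natural person; the prepared meals are home-kitchen produced. Considering the limiting provisions: (f) applies (a current Category 4 Approval is held), but is overridden by (g): (g) applies — aggregate throughput is 940 units, below the 970 units limit. (h) would limit (g) — the coverage ratio is 6%, under the 7% limit — but (i) sets (h) aside: (i) is triggered — a current Schedule 6 Certificate is held. (j) would limit (i) — the reference index is 399, meeting the 367 threshold — but (k) sets (j) aside: (k) operates against (j): a current Category B Certificate is held. So (a) applies.
All of (b)'s requirements are met (a Cottage Food Declaration is on file; the baseline figure is 708, less than the 730 limit). But: (l) operates — the prepared meals contain meat. (b) is therefore removed.
Exception (c) fails — the reportable unit count is 43, not under 40.
Exception (d) requires that the seller holds a current Class B Declaration from the Ivering Commission; but the Class B Declaration is not current, so (d) is unavailable.
Exception (e) does not apply: items are sold unlabelled.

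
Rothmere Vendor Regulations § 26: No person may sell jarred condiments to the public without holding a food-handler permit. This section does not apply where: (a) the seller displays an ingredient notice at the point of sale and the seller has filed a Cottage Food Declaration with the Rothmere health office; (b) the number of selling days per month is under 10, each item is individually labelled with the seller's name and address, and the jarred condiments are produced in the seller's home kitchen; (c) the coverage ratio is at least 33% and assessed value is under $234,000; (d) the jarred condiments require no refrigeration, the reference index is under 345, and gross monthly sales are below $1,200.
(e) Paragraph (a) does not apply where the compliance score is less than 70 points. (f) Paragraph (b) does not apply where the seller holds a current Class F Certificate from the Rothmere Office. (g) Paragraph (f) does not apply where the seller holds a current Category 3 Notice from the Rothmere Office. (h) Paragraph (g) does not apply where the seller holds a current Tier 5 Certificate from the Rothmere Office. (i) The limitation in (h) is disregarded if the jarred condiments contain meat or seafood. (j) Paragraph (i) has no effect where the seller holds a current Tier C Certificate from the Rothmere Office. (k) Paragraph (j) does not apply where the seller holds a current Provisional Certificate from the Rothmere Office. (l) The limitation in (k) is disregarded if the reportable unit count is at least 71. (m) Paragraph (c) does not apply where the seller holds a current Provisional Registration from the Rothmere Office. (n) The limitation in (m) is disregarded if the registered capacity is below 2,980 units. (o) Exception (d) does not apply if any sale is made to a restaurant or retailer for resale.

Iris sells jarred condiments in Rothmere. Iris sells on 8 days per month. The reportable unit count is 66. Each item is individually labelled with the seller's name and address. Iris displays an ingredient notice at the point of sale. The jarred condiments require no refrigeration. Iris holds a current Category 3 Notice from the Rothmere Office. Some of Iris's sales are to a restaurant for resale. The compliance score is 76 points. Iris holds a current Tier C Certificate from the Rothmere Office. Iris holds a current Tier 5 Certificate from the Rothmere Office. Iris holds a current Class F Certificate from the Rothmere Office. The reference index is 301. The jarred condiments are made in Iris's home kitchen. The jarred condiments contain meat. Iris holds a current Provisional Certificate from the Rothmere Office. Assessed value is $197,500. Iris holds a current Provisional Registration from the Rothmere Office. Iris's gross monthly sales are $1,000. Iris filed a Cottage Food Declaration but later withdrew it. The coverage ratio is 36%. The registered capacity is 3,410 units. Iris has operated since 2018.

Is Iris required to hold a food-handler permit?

No — exception (b) applies; Iris is not required to hold a food-handler permit.

Exception (a) requires that the seller has filed a Cottage Food Declaration with the Rothmere health office; but the Cottage Food Declaration was withdrawn, so (a) is unavailable.
Exception (b): the number of selling days per month is 8, under the 10 limit; items are individually labelled; the jarred condiments are home-kitchen produced — every condition holds. Considering the limiting provisions: (f) would limit (b) — a current Class F Certificate is held — but (g) sets (f) aside: (g) operates against (f): a current Category 3 Notice is held. (h) is engaged (a current Tier 5 Certificate is held), but is itself disapplied by (i): (i) applies — the jarred condiments contain meat. (j) would limit (i) — a current Tier C Certificate is held — but (k) sets (j) aside: (k) is triggered — a current Provisional Certificate is held. (l), which would lift (k), is inapplicable — the reportable unit count is 66, short of 71. (b) remains available.
Exception (c): the coverage ratio is 36%, meeting the 33% threshold; assessed value is $197,500, under the $234,000 limit — every condition holds. However, paragraphs (m)–(n) must be considered: (m) is triggered — a current Provisional Registration is held. (n) does not operate here (the registered capacity is 3,410 units, not below 2,980 units), so (m) stands. So (c) is unavailable.
Exception (d) is satisfied on its face — the jarred condiments are shelf-stable; the reference index is 301, under the 345 limit; gross monthly sales are $1,000, below the $1,200 limit. However, paragraph (o) must be considered: (o) operates against (d): some sales are to a restaurant for resale. (d) is therefore removed.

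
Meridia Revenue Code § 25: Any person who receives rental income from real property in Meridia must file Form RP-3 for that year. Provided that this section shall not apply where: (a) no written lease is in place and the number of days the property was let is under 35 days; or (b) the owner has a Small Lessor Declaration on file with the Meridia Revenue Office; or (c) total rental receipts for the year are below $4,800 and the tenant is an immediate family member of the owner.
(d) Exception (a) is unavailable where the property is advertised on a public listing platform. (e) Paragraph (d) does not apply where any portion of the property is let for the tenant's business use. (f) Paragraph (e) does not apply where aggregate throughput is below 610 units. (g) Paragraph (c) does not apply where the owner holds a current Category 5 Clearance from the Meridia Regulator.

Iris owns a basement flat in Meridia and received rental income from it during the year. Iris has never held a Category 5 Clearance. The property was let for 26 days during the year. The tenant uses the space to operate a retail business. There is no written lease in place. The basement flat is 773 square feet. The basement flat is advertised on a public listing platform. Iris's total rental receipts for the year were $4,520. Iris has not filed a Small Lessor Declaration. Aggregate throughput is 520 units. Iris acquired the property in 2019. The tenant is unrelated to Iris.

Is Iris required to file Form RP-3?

Yes — Iris must file Form RP-3.

All of (a)'s requirements are met (there is no written lease; the number of days the property was let is 26 days, under the 35 days limit). Turning to paragraphs (d)–(f): (d) is triggered — the property is publicly advertised. (e) would limit (d) — the space is let for business use — but (f) sets (e) aside: (f) operates — aggregate throughput is 520 units, below the 610 units limit. So (a) is unavailable.
Exception (b) requires that the owner has a Small Lessor Declaration on file with the Meridia Revenue Office; but no Small Lessor Declaration is on file, so (b) is unavailable.
Exception (c) requires that the tenant is an immediate family member of the owner; but the tenant is unrelated to the owner, so (c) is unavailable.
No exception applies. The general rule governs.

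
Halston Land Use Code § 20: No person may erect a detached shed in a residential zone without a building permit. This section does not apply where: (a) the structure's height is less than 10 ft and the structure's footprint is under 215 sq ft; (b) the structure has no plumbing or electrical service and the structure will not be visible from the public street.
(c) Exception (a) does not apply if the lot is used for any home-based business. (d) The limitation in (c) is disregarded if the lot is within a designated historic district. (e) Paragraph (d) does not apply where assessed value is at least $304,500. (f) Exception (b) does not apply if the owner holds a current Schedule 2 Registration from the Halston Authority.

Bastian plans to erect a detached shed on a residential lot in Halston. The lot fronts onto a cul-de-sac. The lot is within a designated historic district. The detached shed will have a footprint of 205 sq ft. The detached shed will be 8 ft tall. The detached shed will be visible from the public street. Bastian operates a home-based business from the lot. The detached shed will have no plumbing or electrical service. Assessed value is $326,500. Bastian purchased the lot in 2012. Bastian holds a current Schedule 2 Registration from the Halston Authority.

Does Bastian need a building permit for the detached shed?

Yes — Bastian must obtain a building permit.

Exception (a) is satisfied on its face — the structure's height is 8 ft, less than the 10 ft limit; the structure's footprint is 205 sq ft, under the 215 sq ft limit. But: (c) applies — a home-based business operates on the lot. (d) would limit (c) — the lot is in a historic district — but (e) sets (d) aside: (e) is triggered — assessed value is $326,500, meeting the $304,500 threshold. Exception (a) does not apply.
Exception (b) fails — the structure will be visible from the street.
Every exception is unavailable, so the rule governs.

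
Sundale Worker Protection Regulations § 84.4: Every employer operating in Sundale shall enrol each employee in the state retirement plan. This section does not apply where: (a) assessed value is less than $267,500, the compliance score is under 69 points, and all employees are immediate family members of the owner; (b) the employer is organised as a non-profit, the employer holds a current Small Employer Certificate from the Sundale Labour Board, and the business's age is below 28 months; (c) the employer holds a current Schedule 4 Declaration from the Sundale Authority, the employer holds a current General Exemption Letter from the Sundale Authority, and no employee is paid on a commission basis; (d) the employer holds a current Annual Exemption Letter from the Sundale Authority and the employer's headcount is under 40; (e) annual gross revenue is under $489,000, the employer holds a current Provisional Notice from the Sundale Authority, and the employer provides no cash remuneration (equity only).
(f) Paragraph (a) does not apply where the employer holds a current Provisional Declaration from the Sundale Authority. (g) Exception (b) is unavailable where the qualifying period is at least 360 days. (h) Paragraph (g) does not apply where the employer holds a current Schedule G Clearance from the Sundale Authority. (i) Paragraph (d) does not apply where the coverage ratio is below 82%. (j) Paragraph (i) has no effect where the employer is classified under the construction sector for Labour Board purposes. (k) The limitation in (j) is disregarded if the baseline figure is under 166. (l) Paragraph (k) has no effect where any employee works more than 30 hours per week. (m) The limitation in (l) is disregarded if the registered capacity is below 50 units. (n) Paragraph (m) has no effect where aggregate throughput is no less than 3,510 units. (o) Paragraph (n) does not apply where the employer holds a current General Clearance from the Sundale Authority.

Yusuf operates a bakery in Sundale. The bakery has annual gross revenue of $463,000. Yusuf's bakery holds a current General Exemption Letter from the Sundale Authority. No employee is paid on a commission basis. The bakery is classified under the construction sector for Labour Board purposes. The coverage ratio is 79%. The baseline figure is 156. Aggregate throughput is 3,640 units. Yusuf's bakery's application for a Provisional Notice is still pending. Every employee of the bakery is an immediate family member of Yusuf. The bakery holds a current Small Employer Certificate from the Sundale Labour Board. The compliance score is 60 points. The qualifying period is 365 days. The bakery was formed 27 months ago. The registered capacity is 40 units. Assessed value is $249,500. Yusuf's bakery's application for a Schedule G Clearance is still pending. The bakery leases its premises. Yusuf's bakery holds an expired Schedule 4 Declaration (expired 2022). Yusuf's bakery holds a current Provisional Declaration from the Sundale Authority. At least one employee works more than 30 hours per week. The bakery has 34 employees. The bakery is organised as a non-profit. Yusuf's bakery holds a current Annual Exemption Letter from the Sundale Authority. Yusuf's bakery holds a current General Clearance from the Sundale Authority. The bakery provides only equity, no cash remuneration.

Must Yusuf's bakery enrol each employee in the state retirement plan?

Exception (a) is satisfied on its face — assessed value is $249,500, less than the $267,500 limit; the compliance score is 60 points, under the 69 points limit; every employee is an immediate family member. But applying paragraph (f): (f) operates against (a): a current Provisional Declaration is held. So (a) is unavailable.
Exception (b): the employer is a non-profit; a current Small Employer Certificate is held; the business's age is 27 months, below the 28 months limit — every condition holds. However, paragraphs (g)–(h) must be considered: (g) applies — the qualifying period is 365 days, meeting the 360 days threshold. (h), which would lift (g), does not operate here — there is no Schedule G Clearance in force. So (b) is unavailable.
Exception (c) requires that the employer holds a current Schedule 4 Declaration from the Sundale Authority; but no current Schedule 4 Declaration is held, so (c) is unavailable.
All of (d)'s requirements are met (a current Annual Exemption Letter is held; the employer's headcount is 34, under the 40 limit). However, paragraphs (i)–(o) must be considered: (i) applies — the coverage ratio is 79%, below the 82% limit. (j) operates (the bakery is classified under the construction sector), but is overridden by (k): (k) operates against (j): the baseline figure is 156, under the 166 limit. (l) applies (at least one employee exceeds 30 hours/week), but is displaced by (m): (m) operates against (l): the registered capacity is 40 units, below the 50 units limit. (n) would limit (m) — aggregate throughput is 3,640 units, meeting the 3,510 units threshold — but (o) sets (n) aside: (o) operates — a current General Clearance is held. Exception (d) does not apply.
Exception (e) fails — there is no Provisional Notice in force.
No exception displaces § 84.4.

Yes — Yusuf's bakery must enrol each employee in the state retirement plan.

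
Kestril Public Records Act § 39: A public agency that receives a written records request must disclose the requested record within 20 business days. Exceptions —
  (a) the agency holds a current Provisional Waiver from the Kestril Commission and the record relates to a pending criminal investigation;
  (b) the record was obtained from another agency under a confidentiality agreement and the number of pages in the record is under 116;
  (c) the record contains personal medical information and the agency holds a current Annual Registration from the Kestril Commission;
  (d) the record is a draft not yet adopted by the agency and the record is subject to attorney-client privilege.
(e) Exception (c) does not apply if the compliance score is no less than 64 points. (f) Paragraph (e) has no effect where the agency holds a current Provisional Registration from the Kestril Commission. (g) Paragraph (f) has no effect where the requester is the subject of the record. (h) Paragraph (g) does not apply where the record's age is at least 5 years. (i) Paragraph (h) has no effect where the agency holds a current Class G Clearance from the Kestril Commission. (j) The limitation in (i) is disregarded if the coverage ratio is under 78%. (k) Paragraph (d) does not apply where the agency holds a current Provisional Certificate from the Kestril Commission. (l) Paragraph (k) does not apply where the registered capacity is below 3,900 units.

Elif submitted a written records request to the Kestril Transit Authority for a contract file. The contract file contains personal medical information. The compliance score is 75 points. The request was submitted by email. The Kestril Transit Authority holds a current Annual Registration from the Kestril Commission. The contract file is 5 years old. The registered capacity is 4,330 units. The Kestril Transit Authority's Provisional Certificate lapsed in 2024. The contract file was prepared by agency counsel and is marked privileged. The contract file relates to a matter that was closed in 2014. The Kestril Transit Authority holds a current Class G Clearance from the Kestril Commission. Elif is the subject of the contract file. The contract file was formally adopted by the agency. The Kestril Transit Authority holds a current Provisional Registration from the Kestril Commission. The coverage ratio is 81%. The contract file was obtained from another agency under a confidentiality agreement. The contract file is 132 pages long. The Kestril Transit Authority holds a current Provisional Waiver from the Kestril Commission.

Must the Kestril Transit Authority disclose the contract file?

Exception (a) does not apply: the contract file relates to a closed matter.
Exception (b) fails — the number of pages in the record is 132, not under 116.
Exception (c) is satisfied on its face — the contract file contains personal medical information; a current Annual Registration is held. However, paragraphs (e)–(j) must be considered: (e) is triggered — the compliance score is 75 points, meeting the 64 points threshold. (f) would limit (e) — a current Provisional Registration is held — but (g) sets (f) aside: (g) applies — Elif is the subject of the contract file. (h) applies (the record's age is 5 years, meeting the 5 years threshold), but is set aside by (i): (i) operates against (h): a current Class G Clearance is held. (j), which would lift (i), is inapplicable — the coverage ratio is 81%, not under 78%. So (c) is unavailable.
Exception (d) does not apply: the contract file has been formally adopted.
None of the exceptions is available; § 39 applies in full.

Yes — the Kestril Transit Authority must disclose the contract file.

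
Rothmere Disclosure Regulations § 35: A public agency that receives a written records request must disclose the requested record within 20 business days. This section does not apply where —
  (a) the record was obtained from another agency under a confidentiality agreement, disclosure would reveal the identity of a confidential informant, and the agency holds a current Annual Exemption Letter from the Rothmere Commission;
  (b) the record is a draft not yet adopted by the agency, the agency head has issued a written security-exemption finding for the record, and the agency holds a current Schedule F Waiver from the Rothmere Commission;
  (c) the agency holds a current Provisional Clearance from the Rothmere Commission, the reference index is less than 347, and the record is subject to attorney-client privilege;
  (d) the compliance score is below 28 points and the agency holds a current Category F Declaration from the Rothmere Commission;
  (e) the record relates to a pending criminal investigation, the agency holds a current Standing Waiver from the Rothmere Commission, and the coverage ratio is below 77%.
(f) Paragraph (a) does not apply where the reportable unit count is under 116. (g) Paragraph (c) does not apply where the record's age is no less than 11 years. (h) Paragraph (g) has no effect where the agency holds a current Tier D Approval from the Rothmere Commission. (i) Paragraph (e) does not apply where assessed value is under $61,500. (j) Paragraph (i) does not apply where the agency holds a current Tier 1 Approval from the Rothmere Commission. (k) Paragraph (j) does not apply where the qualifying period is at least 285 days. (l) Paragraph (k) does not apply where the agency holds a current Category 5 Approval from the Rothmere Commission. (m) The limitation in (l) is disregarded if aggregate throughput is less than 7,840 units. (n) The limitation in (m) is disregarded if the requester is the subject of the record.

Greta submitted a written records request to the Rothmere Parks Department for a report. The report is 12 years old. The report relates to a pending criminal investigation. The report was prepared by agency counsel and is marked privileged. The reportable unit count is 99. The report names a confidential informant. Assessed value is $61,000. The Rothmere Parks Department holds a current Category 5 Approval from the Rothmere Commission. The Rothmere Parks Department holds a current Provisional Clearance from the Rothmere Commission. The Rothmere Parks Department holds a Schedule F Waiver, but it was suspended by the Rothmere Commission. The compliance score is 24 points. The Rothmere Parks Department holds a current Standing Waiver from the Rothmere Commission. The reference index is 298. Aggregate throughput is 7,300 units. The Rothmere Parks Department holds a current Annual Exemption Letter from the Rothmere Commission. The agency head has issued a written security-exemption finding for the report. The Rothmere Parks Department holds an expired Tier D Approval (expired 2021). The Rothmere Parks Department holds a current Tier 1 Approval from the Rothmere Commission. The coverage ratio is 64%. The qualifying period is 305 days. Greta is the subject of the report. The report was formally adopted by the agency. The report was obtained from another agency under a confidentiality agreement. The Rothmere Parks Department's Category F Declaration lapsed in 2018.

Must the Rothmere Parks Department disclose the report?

Exception (a) is satisfied on its face — the report was obtained under a confidentiality agreement; the report names a confidential informant; a current Annual Exemption Letter is held. But: (f) is triggered — the reportable unit count is 99, under the 116 limit. So (a) is unavailable.
Exception (b) requires that the record is a draft not yet adopted by the agency; but the report has been formally adopted, so (b) is unavailable.
Exception (c)'s conditions are all satisfied: a current Provisional Clearance is held; the reference index is 298, less than the 347 limit; the report is privileged. Turning to paragraphs (g)–(h): (g) is triggered — the record's age is 12 years, meeting the 11 years threshold. (h) is not engaged (the Tier D Approval is not current), so (g) stands. (c) is therefore removed.
Exception (d) requires that the agency holds a current Category F Declaration from the Rothmere Commission; but no current Category F Declaration is held, so (d) is unavailable.
Exception (e) is satisfied on its face — the report relates to a pending investigation; a current Standing Waiver is held; the coverage ratio is 64%, below the 77% limit. As to paragraphs (i)–(n): (i) would limit (e) — assessed value is $61,000, under the $61,500 limit — but (j) sets (i) aside: (j) is triggered — a current Tier 1 Approval is held. (k) is engaged (the qualifying period is 305 days, meeting the 285 days threshold), but is displaced by (l): (l) operates against (k): a current Category 5 Approval is held. (m) applies (aggregate throughput is 7,300 units, less than the 7,840 units limit), but yields to (n): (n) is engaged — Greta is the subject of the report. So (e) applies.

No — exception (e) applies; the Rothmere Parks Department is not required to disclose the report.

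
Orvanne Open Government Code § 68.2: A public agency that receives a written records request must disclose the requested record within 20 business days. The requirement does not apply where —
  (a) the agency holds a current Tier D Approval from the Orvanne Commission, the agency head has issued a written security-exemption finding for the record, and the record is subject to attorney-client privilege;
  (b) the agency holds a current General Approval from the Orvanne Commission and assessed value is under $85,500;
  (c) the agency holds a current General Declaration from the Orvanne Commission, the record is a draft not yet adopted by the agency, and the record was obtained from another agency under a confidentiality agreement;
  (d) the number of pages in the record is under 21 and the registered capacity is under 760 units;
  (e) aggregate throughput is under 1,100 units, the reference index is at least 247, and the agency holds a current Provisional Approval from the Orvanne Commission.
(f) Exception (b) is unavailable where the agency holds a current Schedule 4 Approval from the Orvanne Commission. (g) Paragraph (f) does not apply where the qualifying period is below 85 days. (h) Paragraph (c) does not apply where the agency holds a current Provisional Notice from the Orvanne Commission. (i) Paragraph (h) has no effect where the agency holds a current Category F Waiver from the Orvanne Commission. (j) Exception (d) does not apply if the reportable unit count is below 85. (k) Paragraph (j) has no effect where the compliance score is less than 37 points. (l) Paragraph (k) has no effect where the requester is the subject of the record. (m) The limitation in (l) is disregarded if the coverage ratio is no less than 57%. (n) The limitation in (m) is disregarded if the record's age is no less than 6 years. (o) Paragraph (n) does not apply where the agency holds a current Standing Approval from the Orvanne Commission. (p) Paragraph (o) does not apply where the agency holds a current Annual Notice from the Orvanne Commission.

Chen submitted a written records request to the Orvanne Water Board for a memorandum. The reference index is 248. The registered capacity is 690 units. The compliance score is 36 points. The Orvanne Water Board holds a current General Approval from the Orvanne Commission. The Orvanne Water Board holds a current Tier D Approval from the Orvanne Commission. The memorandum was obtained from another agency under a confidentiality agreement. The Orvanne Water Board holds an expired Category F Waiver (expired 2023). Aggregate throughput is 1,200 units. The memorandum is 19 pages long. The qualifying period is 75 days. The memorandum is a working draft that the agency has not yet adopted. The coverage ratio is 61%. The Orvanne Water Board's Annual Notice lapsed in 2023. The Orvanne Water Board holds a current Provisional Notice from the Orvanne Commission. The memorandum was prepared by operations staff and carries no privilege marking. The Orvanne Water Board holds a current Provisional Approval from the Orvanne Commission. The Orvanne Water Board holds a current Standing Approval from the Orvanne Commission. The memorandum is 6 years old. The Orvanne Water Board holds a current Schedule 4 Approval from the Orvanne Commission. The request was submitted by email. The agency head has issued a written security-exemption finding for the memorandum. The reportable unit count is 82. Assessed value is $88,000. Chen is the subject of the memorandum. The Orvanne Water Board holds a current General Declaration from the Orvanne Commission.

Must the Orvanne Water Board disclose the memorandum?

No — exception (d) applies; the Orvanne Water Board is not required to disclose the memorandum.

Exception (a) fails — the memorandum carries no privilege marking.
Exception (b) does not apply: assessed value is $88,000, not under $85,500.
Exception (c)'s conditions are all satisfied: a current General Declaration is held; the memorandum is an unadopted draft; the memorandum was obtained under a confidentiality agreement. Turning to paragraphs (h)–(i): (h) operates against (c): a current Provisional Notice is held. (i), which would lift (h), does not operate here — the Category F Waiver is not current. Exception (c) does not apply.
Exception (d)'s conditions are all satisfied: the number of pages in the record is 19, under the 21 limit; the registered capacity is 690 units, under the 760 units limit. As to paragraphs (j)–(p): (j) operates (the reportable unit count is 82, below the 85 limit), but is displaced by (k): (k) operates — the compliance score is 36 points, less than the 37 points limit. (l) would limit (k) — Chen is the subject of the memorandum — but (m) sets (l) aside: (m) operates against (l): the coverage ratio is 61%, meeting the 57% threshold. (n) applies (the record's age is 6 years, meeting the 6 years threshold), but is set aside by (o): (o) operates against (n): a current Standing Approval is held. (p) is not engaged (there is no Annual Notice in force), so (o) stands. So (d) applies.
Exception (e) does not apply: aggregate throughput is 1,200 units, not under 1,100 units.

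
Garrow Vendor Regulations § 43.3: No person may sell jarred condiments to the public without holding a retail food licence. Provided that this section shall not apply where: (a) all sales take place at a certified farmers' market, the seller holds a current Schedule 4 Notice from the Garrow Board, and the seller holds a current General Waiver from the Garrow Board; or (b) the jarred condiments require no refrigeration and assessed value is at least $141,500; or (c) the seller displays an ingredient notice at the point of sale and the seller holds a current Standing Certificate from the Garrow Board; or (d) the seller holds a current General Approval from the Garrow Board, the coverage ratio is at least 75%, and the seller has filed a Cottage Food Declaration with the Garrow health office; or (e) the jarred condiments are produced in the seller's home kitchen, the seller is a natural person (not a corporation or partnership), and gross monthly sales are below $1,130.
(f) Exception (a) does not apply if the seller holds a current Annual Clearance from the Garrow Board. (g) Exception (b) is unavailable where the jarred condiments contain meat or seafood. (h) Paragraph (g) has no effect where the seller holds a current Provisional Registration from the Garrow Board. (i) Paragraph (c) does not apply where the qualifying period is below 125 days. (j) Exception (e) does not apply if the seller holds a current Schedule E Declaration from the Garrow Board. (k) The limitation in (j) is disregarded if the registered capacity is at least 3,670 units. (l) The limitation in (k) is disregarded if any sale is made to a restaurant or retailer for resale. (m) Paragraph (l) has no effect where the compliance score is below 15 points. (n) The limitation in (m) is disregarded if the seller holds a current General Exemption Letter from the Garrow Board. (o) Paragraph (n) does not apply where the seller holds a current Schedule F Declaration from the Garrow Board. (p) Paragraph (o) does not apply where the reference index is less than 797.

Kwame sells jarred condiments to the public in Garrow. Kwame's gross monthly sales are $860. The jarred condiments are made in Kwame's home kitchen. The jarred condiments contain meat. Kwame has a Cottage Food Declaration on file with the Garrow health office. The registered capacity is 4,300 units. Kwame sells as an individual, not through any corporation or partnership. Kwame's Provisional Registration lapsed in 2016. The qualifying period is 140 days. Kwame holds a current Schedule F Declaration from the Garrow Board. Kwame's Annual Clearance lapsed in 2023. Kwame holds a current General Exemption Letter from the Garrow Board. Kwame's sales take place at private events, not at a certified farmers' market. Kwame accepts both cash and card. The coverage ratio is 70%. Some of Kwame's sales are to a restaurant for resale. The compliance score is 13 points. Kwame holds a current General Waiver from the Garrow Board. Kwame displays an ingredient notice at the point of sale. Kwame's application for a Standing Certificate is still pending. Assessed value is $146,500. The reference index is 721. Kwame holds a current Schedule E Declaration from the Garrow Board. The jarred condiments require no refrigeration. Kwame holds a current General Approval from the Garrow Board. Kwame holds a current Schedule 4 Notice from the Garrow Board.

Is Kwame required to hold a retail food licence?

Exception (a) does not apply: sales are at private events, not a certified farmers' market.
Exception (b): the jarred condiments are shelf-stable; assessed value is $146,500, meeting the $141,500 threshold — every condition holds. But: (g) operates against (b): the jarred condiments contain meat. (h) is not engaged (no current Provisional Registration is held), so (g) stands. Exception (b) does not apply.
Exception (c) requires that the seller holds a current Standing Certificate from the Garrow Board; but no current Standing Certificate is held, so (c) is unavailable.
Exception (d) fails — the coverage ratio is 70%, short of 75%.
Exception (e)'s conditions are all satisfied: the jarred condiments are home-kitchen produced; the seller is a natural person; gross monthly sales are $860, below the $1,130 limit. But: (j) operates — a current Schedule E Declaration is held. (k) operates (the registered capacity is 4,300 units, meeting the 3,670 units threshold), but is displaced by (l): (l) is triggered — some sales are to a restaurant for resale. (m) applies (the compliance score is 13 points, below the 15 points limit), but is overridden by (n): (n) is engaged — a current General Exemption Letter is held. (o) would limit (n) — a current Schedule F Declaration is held — but (p) sets (o) aside: (p) operates against (o): the reference index is 721, less than the 797 limit. (e) is therefore removed.
No exception displaces § 43.3.

Yes — Kwame must hold a retail food licence.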